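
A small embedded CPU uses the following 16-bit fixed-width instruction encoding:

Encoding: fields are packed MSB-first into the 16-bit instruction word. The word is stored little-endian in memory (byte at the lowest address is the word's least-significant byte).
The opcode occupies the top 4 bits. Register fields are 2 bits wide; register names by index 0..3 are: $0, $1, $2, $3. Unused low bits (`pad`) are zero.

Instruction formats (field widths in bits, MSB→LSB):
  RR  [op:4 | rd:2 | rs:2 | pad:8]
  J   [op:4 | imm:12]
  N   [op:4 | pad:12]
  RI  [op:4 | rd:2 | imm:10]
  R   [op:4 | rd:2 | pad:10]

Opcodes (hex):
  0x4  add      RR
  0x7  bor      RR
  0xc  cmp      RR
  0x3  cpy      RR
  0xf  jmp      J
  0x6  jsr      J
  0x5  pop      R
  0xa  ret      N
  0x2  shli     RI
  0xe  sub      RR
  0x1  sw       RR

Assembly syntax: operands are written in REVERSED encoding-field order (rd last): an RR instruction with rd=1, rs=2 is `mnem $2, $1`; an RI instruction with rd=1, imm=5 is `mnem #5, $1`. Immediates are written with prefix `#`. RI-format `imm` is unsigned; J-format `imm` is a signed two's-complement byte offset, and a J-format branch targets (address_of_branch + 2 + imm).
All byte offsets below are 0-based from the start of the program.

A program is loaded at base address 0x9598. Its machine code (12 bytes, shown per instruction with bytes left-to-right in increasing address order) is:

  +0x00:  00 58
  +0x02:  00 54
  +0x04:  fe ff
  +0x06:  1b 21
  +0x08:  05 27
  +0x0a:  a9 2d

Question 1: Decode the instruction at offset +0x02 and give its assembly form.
+0x02: 00 54 ⇒ word 0x5400 (little)
  op=0x5400>>12=0x5 ⇒ pop (R)
  rd: (w>>10)&0x3=0x1 → $1

pop $1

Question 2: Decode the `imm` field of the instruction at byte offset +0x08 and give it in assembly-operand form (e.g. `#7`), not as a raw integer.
#773

off 0x08: read 05 27 as little → 0x2705
  top 4b → 0x2 → shli [RI]
  [11:10] rd=1 = $1
  [9:0] imm=773 = #773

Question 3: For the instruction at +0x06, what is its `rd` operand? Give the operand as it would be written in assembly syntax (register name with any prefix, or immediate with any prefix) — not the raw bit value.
$0

[06] 1b 21 → 0x211b
  top 4b → 0x2 → shli [RI]
  rd: (w>>10)&0x3=0x0 → $0
  imm: (w>>0)&0x3ff=0x11b → #283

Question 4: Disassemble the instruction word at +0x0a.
@+0a  little-endian(a9 2d) = 0x2da9
  opcode bits[15:12]=0x2: shli/RI
  rd: (w>>10)&0x3=0x3 → $3
  imm: (w>>0)&0x3ff=0x1a9 → #425

shli #425, $3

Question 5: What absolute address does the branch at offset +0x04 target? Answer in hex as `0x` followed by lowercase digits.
[04] fe ff → 0xfffe
  op=0xfffe>>12=0xf ⇒ jmp (J)
  imm@[11:0]=0xffe (s12→-2) ⇒ #-2
  target = base 0x9598 + off 0x04 + 2 + imm -2 = 0x959c

0x959c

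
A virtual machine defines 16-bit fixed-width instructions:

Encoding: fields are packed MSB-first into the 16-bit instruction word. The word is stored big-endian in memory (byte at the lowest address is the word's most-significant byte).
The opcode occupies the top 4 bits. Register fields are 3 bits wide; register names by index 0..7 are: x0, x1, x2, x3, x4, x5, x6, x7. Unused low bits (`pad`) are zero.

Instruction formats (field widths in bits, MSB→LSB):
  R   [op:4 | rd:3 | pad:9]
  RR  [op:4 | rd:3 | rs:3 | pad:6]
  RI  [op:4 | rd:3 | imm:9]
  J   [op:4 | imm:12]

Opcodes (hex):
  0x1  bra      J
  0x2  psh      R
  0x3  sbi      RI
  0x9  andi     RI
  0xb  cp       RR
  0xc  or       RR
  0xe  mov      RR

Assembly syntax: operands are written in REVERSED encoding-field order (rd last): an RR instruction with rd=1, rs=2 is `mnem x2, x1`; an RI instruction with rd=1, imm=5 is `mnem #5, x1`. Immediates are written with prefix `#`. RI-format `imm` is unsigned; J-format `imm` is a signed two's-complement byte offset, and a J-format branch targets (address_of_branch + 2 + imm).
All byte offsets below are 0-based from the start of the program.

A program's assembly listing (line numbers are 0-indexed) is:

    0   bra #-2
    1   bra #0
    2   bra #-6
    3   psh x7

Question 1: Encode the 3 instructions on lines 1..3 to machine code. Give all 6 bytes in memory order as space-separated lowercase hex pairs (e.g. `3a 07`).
10 00 1f fa 2e 00

L1: bra op=0x1:4|imm=0:12 ⇒ 0x1000 ⇒ big 10 00
L2: bra op=0x1:4|imm=-6:12 ⇒ 0x1ffa ⇒ big 1f fa
L3: psh op=0x2:4|rd=7:3|pad=0:9 ⇒ 0x2e00 ⇒ big 2e 00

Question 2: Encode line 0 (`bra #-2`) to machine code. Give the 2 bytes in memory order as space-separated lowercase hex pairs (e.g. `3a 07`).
line 0 (bra): pack op=0x1:4|imm=-2:12 = 0x1ffe; big→ 1f fe

1f fe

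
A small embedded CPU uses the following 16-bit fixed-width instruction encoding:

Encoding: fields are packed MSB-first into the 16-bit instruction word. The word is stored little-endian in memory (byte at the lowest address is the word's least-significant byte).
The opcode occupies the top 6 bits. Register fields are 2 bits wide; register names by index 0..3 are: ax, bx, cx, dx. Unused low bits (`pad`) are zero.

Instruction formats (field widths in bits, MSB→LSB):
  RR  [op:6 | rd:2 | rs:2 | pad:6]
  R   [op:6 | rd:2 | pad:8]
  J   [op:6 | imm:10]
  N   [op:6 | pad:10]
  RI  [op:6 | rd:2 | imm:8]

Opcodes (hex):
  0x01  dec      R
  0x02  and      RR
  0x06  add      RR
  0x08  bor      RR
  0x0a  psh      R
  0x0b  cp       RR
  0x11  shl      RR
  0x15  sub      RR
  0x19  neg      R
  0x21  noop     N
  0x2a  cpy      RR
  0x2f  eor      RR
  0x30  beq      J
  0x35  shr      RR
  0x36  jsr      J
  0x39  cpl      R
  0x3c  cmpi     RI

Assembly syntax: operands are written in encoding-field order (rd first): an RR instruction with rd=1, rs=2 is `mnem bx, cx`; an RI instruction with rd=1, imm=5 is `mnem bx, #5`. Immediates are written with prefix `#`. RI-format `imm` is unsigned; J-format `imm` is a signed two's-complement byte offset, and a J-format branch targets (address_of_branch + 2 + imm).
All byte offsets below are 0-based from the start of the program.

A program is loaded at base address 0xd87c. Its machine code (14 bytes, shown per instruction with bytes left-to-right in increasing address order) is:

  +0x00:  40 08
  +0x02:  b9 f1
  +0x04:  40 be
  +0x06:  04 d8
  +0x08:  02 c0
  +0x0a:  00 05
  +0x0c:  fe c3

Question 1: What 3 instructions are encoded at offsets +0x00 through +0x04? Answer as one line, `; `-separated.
[00] 40 08 → 0x0840
  top 6b → 0x2 → and [RR]
  [9:8] rd=0 = ax
  [7:6] rs=1 = bx
[02] b9 f1 → 0xf1b9
  top 6b → 0x3c → cmpi [RI]
  [9:8] rd=1 = bx
  [7:0] imm=185 = #185
[04] 40 be → 0xbe40
  top 6b → 0x2f → eor [RR]
  [9:8] rd=2 = cx
  [7:6] rs=1 = bx

and ax, bx; cmpi bx, #185; eor cx, bx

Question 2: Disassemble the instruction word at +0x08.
off 0x08: read 02 c0 as little → 0xc002
  top 6b → 0x30 → beq [J]
  [9:0] imm=2 = #2

beq #2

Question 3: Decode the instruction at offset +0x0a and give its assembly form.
off 0x0a: read 00 05 as little → 0x0500
  op=0x0500>>10=0x1 ⇒ dec (R)
  rd: (w>>8)&0x3=0x1 → bx

dec bx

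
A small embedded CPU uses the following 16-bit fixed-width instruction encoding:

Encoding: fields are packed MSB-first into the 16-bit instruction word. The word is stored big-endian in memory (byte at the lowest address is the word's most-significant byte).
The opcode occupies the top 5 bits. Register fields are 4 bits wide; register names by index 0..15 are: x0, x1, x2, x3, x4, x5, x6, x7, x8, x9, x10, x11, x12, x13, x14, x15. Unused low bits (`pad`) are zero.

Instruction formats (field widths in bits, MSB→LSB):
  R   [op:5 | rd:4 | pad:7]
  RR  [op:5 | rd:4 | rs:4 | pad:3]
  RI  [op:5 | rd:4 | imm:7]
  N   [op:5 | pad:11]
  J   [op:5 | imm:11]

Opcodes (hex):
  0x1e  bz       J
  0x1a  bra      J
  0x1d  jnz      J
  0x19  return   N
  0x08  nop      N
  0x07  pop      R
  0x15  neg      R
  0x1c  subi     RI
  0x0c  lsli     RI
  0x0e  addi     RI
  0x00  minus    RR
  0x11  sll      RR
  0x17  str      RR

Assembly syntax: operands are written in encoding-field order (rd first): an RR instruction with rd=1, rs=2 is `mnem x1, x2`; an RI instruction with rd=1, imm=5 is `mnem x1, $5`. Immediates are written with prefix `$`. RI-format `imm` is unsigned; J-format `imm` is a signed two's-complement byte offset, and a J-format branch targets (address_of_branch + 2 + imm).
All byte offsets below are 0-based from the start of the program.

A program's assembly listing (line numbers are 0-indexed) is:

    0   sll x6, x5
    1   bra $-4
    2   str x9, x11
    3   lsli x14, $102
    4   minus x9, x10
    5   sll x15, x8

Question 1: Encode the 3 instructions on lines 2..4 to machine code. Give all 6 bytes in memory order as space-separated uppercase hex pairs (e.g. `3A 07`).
L2: str op=0x17:5|rd=9:4|rs=11:4|pad=0:3 ⇒ 0xbcd8 ⇒ big bc d8
L3: lsli op=0xc:5|rd=14:4|imm=102:7 ⇒ 0x6766 ⇒ big 67 66
L4: minus op=0x0:5|rd=9:4|rs=10:4|pad=0:3 ⇒ 0x04d0 ⇒ big 04 d0

BC D8 67 66 04 D0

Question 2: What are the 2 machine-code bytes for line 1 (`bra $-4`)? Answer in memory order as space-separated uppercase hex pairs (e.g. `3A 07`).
D7 FC

L1: bra op=0x1a:5|imm=-4:11 ⇒ 0xd7fc ⇒ big d7 fc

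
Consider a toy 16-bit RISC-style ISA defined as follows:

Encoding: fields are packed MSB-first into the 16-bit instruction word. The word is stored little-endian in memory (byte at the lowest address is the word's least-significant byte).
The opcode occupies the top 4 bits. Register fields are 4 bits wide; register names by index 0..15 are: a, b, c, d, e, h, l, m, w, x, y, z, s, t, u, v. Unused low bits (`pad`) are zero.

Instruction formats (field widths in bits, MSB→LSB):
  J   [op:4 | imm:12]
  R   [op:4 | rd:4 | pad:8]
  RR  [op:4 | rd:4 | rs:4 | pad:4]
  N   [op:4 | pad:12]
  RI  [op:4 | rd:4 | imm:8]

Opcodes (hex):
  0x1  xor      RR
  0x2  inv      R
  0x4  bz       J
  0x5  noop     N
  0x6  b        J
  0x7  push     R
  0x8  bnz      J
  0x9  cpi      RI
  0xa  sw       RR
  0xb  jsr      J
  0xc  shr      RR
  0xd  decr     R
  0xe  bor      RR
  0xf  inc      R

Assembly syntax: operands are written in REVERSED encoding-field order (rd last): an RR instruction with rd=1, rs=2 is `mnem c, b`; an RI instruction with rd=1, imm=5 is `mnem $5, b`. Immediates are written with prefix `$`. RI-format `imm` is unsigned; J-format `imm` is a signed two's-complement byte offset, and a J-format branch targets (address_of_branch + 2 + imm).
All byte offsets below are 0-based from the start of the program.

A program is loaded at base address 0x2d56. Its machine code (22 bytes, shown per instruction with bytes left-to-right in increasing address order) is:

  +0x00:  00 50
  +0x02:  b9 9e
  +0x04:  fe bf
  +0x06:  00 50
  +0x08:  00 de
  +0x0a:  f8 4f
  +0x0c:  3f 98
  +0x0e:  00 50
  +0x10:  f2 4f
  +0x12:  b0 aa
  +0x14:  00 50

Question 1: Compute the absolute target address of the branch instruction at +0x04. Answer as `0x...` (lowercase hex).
0x2d5a

off 0x04: read fe bf as little → 0xbffe
  opcode bits[15:12]=0xb: jsr/J
  imm: (w>>0)&0xfff=0xffe (s12→-2) → $-2
  target = base 0x2d56 + off 0x04 + 2 + imm -2 = 0x2d5a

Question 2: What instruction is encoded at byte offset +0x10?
[10] f2 4f → 0x4ff2
  opcode bits[15:12]=0x4: bz/J
  imm@[11:0]=0xff2 (s12→-14) ⇒ $-14

bz $-14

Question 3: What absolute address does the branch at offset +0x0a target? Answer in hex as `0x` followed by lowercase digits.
off 0x0a: read f8 4f as little → 0x4ff8
  op=0x4ff8>>12=0x4 ⇒ bz (J)
  imm: (w>>0)&0xfff=0xff8 (s12→-8) → $-8
  target = base 0x2d56 + off 0x0a + 2 + imm -8 = 0x2d5a

0x2d5a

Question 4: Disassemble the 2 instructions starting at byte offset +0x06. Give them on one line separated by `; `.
[06] 00 50 → 0x5000
  op=0x5000>>12=0x5 ⇒ noop (N)
[08] 00 de → 0xde00
  op=0xde00>>12=0xd ⇒ decr (R)
  rd@[11:8]=0xe ⇒ u

noop; decr u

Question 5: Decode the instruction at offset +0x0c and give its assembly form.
+0x0c: 3f 98 ⇒ word 0x983f (little)
  top 4b → 0x9 → cpi [RI]
  [11:8] rd=8 = w
  [7:0] imm=63 = $63

cpi $63, w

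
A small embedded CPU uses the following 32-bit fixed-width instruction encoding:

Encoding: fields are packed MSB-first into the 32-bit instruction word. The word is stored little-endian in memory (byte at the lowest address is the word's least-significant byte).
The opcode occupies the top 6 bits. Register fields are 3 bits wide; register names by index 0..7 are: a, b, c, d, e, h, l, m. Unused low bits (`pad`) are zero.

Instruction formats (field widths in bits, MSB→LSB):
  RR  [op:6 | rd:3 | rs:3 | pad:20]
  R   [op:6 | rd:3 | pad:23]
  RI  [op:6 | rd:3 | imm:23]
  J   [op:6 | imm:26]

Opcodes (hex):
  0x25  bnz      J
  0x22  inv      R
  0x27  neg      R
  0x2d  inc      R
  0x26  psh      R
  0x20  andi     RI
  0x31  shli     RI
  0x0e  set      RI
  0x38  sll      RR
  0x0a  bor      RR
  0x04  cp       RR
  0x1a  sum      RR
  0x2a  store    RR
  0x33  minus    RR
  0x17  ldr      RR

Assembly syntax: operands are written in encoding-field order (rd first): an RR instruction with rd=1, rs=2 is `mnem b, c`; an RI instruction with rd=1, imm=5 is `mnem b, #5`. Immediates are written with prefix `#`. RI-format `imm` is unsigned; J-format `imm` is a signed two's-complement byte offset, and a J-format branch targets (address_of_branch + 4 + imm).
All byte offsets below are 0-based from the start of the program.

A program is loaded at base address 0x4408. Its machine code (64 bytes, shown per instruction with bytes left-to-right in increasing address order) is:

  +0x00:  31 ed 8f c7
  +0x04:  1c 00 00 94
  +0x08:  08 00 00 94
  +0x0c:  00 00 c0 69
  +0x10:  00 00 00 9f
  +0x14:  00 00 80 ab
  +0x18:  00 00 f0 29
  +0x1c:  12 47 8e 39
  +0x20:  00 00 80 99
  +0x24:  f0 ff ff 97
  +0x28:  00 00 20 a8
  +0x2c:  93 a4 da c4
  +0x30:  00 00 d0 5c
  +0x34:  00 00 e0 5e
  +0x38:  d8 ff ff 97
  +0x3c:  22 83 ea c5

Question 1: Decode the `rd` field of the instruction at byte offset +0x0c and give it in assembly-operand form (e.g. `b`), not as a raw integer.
@+0c  little-endian(00 00 c0 69) = 0x69c00000
  opcode bits[31:26]=0x1a: sum/RR
  rd: (w>>23)&0x7=0x3 → d
  rs: (w>>20)&0x7=0x4 → e

d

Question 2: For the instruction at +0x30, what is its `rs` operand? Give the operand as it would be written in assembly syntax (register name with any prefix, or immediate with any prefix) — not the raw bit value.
@+30  little-endian(00 00 d0 5c) = 0x5cd00000
  opcode bits[31:26]=0x17: ldr/RR
  [25:23] rd=1 = b
  [22:20] rs=5 = h

h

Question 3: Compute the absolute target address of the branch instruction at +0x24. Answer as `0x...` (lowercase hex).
0x4420

@+24  little-endian(f0 ff ff 97) = 0x97fffff0
  top 6b → 0x25 → bnz [J]
  [25:0] imm=67108848 (s26→-16) = #-16
  target = base 0x4408 + off 0x24 + 4 + imm -16 = 0x4420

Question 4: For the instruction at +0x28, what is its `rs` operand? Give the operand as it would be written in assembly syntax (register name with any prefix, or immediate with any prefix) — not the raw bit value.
c

off 0x28: read 00 00 20 a8 as little → 0xa8200000
  op=0xa8200000>>26=0x2a ⇒ store (RR)
  rd: (w>>23)&0x7=0x0 → a
  rs: (w>>20)&0x7=0x2 → c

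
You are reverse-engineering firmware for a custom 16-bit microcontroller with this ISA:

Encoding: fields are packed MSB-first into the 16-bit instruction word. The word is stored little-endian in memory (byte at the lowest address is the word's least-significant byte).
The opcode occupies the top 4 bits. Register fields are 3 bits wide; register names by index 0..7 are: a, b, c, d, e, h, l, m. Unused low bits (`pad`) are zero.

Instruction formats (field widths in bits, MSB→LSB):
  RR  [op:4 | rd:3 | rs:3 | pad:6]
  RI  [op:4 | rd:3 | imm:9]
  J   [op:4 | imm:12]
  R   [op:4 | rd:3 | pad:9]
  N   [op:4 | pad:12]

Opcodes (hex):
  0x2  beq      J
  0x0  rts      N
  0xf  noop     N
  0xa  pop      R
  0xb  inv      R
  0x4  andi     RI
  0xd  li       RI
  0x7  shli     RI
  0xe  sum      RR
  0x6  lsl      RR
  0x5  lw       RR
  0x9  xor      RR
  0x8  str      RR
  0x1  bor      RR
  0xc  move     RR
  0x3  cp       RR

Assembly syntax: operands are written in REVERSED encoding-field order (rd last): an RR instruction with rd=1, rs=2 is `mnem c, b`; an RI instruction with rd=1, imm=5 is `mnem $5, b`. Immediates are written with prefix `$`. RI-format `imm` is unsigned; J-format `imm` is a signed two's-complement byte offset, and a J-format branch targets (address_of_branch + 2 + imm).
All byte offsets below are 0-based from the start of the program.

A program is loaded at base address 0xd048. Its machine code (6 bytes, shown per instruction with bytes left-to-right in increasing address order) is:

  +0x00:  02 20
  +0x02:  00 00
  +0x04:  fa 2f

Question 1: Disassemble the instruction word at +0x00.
beq $2

@+00  little-endian(02 20) = 0x2002
  opcode bits[15:12]=0x2: beq/J
  imm: (w>>0)&0xfff=0x2 → $2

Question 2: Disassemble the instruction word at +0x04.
[04] fa 2f → 0x2ffa
  top 4b → 0x2 → beq [J]
  imm: (w>>0)&0xfff=0xffa (s12→-6) → $-6

beq $-6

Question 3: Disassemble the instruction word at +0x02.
rts

@+02  little-endian(00 00) = 0x0000
  op=0x0000>>12=0x0 ⇒ rts (N)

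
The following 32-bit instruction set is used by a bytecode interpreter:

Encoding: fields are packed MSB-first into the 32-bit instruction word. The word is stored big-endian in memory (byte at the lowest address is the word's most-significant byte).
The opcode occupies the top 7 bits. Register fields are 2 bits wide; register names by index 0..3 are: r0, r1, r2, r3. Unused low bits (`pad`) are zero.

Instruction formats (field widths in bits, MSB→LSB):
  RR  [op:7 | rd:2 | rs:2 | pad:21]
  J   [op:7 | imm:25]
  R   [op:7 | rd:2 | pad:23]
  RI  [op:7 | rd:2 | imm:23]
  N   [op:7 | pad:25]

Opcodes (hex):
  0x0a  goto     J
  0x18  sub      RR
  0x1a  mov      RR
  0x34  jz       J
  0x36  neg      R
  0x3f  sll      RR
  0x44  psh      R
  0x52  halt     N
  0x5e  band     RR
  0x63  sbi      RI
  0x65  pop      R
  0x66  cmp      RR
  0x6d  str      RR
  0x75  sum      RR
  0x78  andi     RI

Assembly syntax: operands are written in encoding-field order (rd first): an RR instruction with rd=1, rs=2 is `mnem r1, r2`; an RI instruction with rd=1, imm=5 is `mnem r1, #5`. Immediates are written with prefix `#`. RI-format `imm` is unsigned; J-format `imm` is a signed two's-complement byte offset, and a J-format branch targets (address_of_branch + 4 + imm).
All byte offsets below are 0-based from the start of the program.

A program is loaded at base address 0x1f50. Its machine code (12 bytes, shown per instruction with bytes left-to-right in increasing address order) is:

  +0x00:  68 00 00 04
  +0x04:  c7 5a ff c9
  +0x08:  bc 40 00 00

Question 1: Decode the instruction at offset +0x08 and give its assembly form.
+0x08: bc 40 00 00 ⇒ word 0xbc400000 (big)
  op=0xbc400000>>25=0x5e ⇒ band (RR)
  [24:23] rd=0 = r0
  [22:21] rs=2 = r2

band r0, r2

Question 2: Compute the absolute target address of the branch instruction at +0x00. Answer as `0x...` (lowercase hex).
0x1f58

[00] 68 00 00 04 → 0x68000004
  opcode bits[31:25]=0x34: jz/J
  imm: (w>>0)&0x1ffffff=0x4 → #4
  target = base 0x1f50 + off 0x00 + 4 + imm 4 = 0x1f58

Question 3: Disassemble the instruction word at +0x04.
sbi r2, #5963721

[04] c7 5a ff c9 → 0xc75affc9
  op=0xc75affc9>>25=0x63 ⇒ sbi (RI)
  rd: (w>>23)&0x3=0x2 → r2
  imm: (w>>0)&0x7fffff=0x5affc9 → #5963721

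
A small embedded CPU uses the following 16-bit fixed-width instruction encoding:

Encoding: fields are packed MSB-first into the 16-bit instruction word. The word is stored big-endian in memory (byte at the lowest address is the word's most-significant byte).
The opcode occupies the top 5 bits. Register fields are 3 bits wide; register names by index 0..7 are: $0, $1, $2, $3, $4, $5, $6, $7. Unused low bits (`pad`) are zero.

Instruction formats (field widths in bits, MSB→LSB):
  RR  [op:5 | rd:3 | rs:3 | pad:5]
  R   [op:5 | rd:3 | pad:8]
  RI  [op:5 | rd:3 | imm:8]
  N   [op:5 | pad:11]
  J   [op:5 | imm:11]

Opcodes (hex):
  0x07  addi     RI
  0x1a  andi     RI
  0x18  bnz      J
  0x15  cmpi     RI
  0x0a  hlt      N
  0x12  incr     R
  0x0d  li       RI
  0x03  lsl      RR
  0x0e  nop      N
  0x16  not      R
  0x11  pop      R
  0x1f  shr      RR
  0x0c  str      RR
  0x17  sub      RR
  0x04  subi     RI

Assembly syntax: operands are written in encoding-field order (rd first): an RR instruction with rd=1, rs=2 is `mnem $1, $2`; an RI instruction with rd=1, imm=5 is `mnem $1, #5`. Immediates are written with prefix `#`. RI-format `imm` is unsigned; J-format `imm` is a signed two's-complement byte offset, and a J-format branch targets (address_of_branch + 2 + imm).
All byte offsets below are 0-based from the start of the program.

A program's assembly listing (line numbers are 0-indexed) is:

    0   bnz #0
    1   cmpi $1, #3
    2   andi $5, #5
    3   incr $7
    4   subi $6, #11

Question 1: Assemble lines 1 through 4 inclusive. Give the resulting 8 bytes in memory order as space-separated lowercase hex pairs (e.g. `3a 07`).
1. cmpi fields op=0x15:5|rd=1:3|imm=3:8 → word a903h → a9 03
2. andi fields op=0x1a:5|rd=5:3|imm=5:8 → word d505h → d5 05
3. incr fields op=0x12:5|rd=7:3|pad=0:8 → word 9700h → 97 00
4. subi fields op=0x4:5|rd=6:3|imm=11:8 → word 260bh → 26 0b

a9 03 d5 05 97 00 26 0b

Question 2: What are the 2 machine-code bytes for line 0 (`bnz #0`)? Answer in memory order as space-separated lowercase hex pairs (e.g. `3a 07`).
0. bnz fields op=0x18:5|imm=0:11 → word c000h → c0 00

c0 00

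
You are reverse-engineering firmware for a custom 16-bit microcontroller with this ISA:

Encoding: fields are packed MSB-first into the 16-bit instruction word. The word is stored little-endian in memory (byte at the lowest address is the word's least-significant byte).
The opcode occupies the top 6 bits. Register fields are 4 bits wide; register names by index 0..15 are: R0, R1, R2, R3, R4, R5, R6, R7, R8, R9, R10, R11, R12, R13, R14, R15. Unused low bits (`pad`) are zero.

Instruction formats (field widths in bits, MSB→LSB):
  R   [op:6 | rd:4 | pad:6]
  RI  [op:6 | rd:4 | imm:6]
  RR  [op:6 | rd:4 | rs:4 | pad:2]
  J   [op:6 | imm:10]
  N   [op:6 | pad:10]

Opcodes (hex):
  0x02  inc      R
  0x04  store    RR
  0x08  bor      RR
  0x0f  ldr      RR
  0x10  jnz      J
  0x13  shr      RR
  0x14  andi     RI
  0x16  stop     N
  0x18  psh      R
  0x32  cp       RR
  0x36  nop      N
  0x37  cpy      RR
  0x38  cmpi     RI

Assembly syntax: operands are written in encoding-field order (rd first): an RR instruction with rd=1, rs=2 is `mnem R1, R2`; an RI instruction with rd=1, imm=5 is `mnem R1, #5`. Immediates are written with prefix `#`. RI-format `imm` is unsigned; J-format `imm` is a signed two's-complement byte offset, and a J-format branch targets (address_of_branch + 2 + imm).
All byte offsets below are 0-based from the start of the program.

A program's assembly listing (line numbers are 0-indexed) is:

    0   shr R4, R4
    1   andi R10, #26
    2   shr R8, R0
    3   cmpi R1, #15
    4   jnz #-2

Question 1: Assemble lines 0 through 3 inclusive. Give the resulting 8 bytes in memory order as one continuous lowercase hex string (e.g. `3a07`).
104d9a52004e4fe0

L0: shr op=0x13:6|rd=4:4|rs=4:4|pad=0:2 ⇒ 0x4d10 ⇒ little 10 4d
L1: andi op=0x14:6|rd=10:4|imm=26:6 ⇒ 0x529a ⇒ little 9a 52
L2: shr op=0x13:6|rd=8:4|rs=0:4|pad=0:2 ⇒ 0x4e00 ⇒ little 00 4e
L3: cmpi op=0x38:6|rd=1:4|imm=15:6 ⇒ 0xe04f ⇒ little 4f e0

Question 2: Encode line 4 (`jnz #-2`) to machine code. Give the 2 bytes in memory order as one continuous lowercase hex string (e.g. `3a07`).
line 4 (jnz): pack op=0x10:6|imm=-2:10 = 0x43fe; little→ fe 43

fe43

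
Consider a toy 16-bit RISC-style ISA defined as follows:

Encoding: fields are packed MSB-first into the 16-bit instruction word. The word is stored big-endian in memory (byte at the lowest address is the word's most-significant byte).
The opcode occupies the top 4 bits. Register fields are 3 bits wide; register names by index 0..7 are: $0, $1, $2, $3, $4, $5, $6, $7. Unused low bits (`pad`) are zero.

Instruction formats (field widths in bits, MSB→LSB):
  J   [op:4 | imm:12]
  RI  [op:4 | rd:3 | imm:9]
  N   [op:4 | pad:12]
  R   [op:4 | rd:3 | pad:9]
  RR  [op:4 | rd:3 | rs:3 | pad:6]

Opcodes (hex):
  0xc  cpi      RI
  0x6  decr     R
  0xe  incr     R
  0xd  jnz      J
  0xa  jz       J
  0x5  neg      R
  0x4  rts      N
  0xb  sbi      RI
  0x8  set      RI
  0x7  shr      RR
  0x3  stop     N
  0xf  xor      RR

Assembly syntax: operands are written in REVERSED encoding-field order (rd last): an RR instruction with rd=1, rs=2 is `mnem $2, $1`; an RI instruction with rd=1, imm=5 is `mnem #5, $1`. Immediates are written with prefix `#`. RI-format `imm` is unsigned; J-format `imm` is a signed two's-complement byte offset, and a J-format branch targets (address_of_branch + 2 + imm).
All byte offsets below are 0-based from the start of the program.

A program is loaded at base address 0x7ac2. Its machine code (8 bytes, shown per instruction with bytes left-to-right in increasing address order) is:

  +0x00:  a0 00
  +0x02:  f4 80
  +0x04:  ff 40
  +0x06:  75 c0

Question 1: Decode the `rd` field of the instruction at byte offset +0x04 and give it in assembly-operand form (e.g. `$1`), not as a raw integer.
$7

[04] ff 40 → 0xff40
  top 4b → 0xf → xor [RR]
  rd: (w>>9)&0x7=0x7 → $7
  rs: (w>>6)&0x7=0x5 → $5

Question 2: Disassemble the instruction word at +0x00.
jz #0

[00] a0 00 → 0xa000
  opcode bits[15:12]=0xa: jz/J
  [11:0] imm=0 = #0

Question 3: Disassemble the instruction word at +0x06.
shr $7, $2

+0x06: 75 c0 ⇒ word 0x75c0 (big)
  top 4b → 0x7 → shr [RR]
  [11:9] rd=2 = $2
  [8:6] rs=7 = $7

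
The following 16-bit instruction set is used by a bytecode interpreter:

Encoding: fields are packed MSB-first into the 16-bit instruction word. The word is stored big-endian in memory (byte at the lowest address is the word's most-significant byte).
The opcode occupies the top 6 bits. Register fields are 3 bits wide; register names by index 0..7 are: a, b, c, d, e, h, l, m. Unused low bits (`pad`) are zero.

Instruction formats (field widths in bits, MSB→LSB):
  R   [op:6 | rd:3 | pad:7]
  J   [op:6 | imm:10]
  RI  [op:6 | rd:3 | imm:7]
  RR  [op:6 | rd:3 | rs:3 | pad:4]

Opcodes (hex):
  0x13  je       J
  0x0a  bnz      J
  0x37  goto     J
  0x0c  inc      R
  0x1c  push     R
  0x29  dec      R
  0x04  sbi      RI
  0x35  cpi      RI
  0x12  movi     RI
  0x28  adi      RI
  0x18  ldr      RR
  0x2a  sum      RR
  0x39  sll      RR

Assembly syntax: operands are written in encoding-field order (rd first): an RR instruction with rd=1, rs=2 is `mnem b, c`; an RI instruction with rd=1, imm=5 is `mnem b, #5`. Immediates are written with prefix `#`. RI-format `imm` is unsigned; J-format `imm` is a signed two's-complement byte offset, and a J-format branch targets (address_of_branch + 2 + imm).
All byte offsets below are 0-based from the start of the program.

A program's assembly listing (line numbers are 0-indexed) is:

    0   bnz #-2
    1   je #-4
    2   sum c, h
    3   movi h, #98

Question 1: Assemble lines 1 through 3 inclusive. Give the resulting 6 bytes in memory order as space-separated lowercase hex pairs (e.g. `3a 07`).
4f fc a9 50 4a e2

1. je fields op=0x13:6|imm=-4:10 → word 4ffch → 4f fc
2. sum fields op=0x2a:6|rd=2:3|rs=5:3|pad=0:4 → word a950h → a9 50
3. movi fields op=0x12:6|rd=5:3|imm=98:7 → word 4ae2h → 4a e2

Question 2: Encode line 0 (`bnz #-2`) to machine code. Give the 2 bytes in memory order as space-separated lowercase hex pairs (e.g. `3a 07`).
L0: bnz op=0xa:6|imm=-2:10 ⇒ 0x2bfe ⇒ big 2b fe

2b fe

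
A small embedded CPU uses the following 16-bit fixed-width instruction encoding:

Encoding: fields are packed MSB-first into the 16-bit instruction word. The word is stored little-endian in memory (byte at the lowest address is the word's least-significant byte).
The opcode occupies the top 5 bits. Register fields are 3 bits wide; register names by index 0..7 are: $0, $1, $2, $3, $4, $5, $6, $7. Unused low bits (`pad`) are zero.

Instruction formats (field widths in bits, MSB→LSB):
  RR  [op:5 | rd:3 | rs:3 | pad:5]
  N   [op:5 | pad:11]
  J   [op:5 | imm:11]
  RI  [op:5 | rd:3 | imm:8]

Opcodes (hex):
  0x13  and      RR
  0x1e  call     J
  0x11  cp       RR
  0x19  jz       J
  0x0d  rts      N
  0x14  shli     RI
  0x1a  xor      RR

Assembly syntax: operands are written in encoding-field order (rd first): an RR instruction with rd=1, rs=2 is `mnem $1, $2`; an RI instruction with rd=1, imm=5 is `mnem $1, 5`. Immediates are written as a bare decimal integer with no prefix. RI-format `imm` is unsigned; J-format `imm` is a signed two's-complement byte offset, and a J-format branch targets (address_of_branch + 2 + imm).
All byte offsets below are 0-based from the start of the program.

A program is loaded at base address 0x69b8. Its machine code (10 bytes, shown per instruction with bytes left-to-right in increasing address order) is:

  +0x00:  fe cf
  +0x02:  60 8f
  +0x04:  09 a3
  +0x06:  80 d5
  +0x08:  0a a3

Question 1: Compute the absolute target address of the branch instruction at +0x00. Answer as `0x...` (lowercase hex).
[00] fe cf → 0xcffe
  top 5b → 0x19 → jz [J]
  imm: (w>>0)&0x7ff=0x7fe (s11→-2) → -2
  target = base 0x69b8 + off 0x00 + 2 + imm -2 = 0x69b8

0x69b8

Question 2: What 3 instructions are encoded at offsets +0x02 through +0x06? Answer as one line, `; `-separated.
off 0x02: read 60 8f as little → 0x8f60
  opcode bits[15:11]=0x11: cp/RR
  rd@[10:8]=0x7 ⇒ $7
  rs@[7:5]=0x3 ⇒ $3
off 0x04: read 09 a3 as little → 0xa309
  opcode bits[15:11]=0x14: shli/RI
  rd@[10:8]=0x3 ⇒ $3
  imm@[7:0]=0x9 ⇒ 9
off 0x06: read 80 d5 as little → 0xd580
  opcode bits[15:11]=0x1a: xor/RR
  rd@[10:8]=0x5 ⇒ $5
  rs@[7:5]=0x4 ⇒ $4

cp $7, $3; shli $3, 9; xor $5, $4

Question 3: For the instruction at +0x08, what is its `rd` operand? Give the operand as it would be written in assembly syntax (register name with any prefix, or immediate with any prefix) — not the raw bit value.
$3

[08] 0a a3 → 0xa30a
  opcode bits[15:11]=0x14: shli/RI
  rd: (w>>8)&0x7=0x3 → $3
  imm: (w>>0)&0xff=0xa → 10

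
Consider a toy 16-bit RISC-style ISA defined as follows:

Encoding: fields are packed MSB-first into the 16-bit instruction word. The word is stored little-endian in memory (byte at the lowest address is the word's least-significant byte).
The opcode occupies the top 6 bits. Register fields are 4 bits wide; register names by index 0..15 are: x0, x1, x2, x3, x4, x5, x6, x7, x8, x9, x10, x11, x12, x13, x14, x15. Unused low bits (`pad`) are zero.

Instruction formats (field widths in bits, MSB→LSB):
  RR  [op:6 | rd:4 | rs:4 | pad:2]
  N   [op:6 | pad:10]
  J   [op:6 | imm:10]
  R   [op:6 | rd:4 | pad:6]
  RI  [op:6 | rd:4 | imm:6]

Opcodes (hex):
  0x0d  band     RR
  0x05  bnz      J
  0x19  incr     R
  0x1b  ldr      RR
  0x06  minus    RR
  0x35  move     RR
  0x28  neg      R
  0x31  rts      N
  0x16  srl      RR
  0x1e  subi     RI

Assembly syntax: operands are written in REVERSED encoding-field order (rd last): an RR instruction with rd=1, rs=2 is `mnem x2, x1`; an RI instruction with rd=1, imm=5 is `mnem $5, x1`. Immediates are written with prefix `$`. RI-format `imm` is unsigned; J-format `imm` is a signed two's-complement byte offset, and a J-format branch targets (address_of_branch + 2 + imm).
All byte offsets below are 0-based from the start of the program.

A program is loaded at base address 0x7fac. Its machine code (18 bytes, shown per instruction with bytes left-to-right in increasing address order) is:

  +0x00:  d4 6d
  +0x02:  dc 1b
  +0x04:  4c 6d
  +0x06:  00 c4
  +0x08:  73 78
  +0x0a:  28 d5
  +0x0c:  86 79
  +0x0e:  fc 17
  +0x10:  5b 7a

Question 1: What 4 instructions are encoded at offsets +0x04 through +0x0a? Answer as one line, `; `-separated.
ldr x3, x5; rts; subi $51, x1; move x10, x4

[04] 4c 6d → 0x6d4c
  top 6b → 0x1b → ldr [RR]
  rd@[9:6]=0x5 ⇒ x5
  rs@[5:2]=0x3 ⇒ x3
[06] 00 c4 → 0xc400
  top 6b → 0x31 → rts [N]
[08] 73 78 → 0x7873
  top 6b → 0x1e → subi [RI]
  rd@[9:6]=0x1 ⇒ x1
  imm@[5:0]=0x33 ⇒ $51
[0a] 28 d5 → 0xd528
  top 6b → 0x35 → move [RR]
  rd@[9:6]=0x4 ⇒ x4
  rs@[5:2]=0xa ⇒ x10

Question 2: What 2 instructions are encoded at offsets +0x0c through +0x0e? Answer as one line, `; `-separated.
+0x0c: 86 79 ⇒ word 0x7986 (little)
  top 6b → 0x1e → subi [RI]
  [9:6] rd=6 = x6
  [5:0] imm=6 = $6
+0x0e: fc 17 ⇒ word 0x17fc (little)
  top 6b → 0x5 → bnz [J]
  [9:0] imm=1020 (s10→-4) = $-4

subi $6, x6; bnz $-4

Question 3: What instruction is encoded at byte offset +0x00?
ldr x5, x7

off 0x00: read d4 6d as little → 0x6dd4
  top 6b → 0x1b → ldr [RR]
  [9:6] rd=7 = x7
  [5:2] rs=5 = x5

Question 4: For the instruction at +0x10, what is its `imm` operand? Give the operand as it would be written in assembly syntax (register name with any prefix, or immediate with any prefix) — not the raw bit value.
$27

@+10  little-endian(5b 7a) = 0x7a5b
  top 6b → 0x1e → subi [RI]
  rd: (w>>6)&0xf=0x9 → x9
  imm: (w>>0)&0x3f=0x1b → $27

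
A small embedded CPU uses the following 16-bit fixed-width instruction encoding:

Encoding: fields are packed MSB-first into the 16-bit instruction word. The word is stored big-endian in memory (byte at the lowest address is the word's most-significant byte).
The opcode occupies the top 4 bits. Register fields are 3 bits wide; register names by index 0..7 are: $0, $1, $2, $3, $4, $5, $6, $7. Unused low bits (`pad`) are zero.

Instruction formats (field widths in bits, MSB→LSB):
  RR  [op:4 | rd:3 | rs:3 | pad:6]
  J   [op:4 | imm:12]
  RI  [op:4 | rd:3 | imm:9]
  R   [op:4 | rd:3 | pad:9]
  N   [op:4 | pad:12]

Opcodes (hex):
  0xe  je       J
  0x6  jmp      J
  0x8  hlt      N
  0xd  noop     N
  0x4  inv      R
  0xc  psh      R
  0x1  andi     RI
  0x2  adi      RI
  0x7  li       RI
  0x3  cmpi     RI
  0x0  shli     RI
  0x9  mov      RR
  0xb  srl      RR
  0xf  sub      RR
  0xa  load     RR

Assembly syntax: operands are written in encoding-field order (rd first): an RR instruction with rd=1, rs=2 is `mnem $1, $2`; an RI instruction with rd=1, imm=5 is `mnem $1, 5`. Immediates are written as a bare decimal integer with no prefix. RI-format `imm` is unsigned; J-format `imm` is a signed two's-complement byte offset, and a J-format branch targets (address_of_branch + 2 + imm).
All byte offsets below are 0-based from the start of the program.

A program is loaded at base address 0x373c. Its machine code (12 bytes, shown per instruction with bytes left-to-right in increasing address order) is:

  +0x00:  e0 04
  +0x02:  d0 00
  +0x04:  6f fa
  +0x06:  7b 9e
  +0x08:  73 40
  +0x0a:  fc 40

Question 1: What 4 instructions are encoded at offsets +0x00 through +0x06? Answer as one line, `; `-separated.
@+00  big-endian(e0 04) = 0xe004
  op=0xe004>>12=0xe ⇒ je (J)
  [11:0] imm=4 = 4
@+02  big-endian(d0 00) = 0xd000
  op=0xd000>>12=0xd ⇒ noop (N)
@+04  big-endian(6f fa) = 0x6ffa
  op=0x6ffa>>12=0x6 ⇒ jmp (J)
  [11:0] imm=4090 (s12→-6) = -6
@+06  big-endian(7b 9e) = 0x7b9e
  op=0x7b9e>>12=0x7 ⇒ li (RI)
  [11:9] rd=5 = $5
  [8:0] imm=414 = 414

je 4; noop; jmp -6; li $5, 414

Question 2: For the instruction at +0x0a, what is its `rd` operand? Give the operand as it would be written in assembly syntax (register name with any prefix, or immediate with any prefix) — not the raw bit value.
$6

off 0x0a: read fc 40 as big → 0xfc40
  opcode bits[15:12]=0xf: sub/RR
  rd: (w>>9)&0x7=0x6 → $6
  rs: (w>>6)&0x7=0x1 → $1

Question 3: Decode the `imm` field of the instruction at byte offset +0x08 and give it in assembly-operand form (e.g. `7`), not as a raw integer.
@+08  big-endian(73 40) = 0x7340
  op=0x7340>>12=0x7 ⇒ li (RI)
  [11:9] rd=1 = $1
  [8:0] imm=320 = 320

320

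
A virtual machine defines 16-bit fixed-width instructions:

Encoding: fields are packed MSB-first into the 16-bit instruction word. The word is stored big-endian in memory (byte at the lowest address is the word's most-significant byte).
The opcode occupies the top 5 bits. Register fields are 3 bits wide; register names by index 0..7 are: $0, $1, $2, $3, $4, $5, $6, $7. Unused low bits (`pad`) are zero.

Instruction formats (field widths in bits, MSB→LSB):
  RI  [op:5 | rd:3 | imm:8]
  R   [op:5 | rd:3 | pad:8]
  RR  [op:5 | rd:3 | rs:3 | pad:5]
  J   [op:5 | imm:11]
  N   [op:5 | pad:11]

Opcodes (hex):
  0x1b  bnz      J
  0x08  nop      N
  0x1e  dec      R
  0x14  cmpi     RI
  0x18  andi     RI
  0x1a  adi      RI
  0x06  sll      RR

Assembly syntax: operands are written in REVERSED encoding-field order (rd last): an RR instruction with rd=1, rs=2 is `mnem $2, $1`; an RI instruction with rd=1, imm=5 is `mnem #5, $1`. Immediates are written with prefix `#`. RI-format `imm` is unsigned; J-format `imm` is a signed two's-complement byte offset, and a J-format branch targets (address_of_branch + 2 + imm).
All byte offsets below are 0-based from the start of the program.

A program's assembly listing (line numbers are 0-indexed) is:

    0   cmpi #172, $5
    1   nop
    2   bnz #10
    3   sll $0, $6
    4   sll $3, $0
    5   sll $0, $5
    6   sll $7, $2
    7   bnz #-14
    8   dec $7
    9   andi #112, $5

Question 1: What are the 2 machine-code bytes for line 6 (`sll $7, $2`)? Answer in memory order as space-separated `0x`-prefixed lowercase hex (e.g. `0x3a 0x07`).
line 6 (sll): pack op=0x6:5|rd=2:3|rs=7:3|pad=0:5 = 0x32e0; big→ 32 e0

0x32 0xe0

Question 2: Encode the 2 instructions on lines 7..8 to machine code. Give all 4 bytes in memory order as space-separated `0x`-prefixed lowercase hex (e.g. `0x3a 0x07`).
0xdf 0xf2 0xf7 0x00

line 7 (bnz): pack op=0x1b:5|imm=-14:11 = 0xdff2; big→ df f2
line 8 (dec): pack op=0x1e:5|rd=7:3|pad=0:8 = 0xf700; big→ f7 00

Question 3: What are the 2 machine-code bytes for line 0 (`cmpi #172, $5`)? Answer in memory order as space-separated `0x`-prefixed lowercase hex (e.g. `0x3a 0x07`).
0xa5 0xac

line 0 (cmpi): pack op=0x14:5|rd=5:3|imm=172:8 = 0xa5ac; big→ a5 ac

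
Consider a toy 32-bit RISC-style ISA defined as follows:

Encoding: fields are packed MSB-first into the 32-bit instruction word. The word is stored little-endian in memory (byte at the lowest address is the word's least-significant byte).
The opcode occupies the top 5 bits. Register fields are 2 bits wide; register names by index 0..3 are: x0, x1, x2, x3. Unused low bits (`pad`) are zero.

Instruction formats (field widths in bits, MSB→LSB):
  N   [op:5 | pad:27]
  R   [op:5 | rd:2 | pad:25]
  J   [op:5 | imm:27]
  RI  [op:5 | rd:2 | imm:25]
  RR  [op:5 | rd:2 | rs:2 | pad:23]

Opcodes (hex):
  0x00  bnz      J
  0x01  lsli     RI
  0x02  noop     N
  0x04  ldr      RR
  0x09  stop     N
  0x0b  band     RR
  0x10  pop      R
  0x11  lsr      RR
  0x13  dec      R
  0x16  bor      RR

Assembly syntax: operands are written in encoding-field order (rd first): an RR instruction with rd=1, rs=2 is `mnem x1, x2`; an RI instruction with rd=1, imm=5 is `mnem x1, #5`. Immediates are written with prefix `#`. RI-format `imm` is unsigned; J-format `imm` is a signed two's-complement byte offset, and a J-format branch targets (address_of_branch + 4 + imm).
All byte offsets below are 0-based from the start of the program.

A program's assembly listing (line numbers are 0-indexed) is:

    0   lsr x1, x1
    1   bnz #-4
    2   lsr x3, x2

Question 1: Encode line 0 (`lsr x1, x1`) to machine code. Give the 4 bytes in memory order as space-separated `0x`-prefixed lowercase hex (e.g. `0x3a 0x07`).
line 0 (lsr): pack op=0x11:5|rd=1:2|rs=1:2|pad=0:23 = 0x8a800000; little→ 00 00 80 8a

0x00 0x00 0x80 0x8a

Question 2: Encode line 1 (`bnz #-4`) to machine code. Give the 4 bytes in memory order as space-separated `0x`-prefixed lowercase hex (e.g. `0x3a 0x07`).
0xfc 0xff 0xff 0x07

L1: bnz op=0x0:5|imm=-4:27 ⇒ 0x07fffffc ⇒ little fc ff ff 07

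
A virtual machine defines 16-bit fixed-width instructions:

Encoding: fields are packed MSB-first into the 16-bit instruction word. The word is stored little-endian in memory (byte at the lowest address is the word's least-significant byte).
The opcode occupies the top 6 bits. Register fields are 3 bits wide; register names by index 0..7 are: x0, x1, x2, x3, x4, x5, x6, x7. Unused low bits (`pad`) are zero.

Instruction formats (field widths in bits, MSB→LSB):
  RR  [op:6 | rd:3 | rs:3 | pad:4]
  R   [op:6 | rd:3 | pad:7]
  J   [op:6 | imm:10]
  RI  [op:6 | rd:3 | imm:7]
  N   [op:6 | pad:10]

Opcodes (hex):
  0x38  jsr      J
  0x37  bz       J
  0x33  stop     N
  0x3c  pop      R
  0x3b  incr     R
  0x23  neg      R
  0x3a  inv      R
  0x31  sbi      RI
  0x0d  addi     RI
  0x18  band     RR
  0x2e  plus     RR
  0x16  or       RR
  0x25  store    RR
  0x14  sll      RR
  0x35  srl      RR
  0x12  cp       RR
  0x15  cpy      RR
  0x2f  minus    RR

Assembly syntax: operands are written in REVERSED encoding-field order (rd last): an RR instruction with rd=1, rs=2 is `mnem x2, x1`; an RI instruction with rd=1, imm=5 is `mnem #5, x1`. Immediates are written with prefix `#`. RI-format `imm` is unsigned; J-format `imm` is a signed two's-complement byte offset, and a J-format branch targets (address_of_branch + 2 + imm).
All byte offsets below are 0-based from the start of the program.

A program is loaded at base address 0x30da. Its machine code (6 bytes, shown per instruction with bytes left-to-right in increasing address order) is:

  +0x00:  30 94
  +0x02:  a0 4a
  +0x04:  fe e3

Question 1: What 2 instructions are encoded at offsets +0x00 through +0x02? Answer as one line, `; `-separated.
+0x00: 30 94 ⇒ word 0x9430 (little)
  top 6b → 0x25 → store [RR]
  rd@[9:7]=0x0 ⇒ x0
  rs@[6:4]=0x3 ⇒ x3
+0x02: a0 4a ⇒ word 0x4aa0 (little)
  top 6b → 0x12 → cp [RR]
  rd@[9:7]=0x5 ⇒ x5
  rs@[6:4]=0x2 ⇒ x2

store x3, x0; cp x2, x5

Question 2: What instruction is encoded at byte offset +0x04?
jsr #-2

off 0x04: read fe e3 as little → 0xe3fe
  opcode bits[15:10]=0x38: jsr/J
  imm: (w>>0)&0x3ff=0x3fe (s10→-2) → #-2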